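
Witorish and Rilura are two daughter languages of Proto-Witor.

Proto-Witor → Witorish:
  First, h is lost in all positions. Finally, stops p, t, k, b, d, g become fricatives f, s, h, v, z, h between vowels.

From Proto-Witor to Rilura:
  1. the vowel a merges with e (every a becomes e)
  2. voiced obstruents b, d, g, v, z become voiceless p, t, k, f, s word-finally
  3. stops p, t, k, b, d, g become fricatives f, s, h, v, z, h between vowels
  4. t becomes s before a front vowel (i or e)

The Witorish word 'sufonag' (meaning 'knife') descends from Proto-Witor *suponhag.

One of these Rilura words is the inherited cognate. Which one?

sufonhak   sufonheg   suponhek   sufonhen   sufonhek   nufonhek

sufonhek

Rilura: *suponhag
  suponhag → suponheg   [vowel merger]
  suponheg → suponhek   [final devoicing]
  suponhek → sufonhek   [intervocalic lenition]
  sufonhek (rule 4 does not apply)
  giving Rilura sufonhek.
Only 'sufonhek' matches the regular Rilura development of *suponhag.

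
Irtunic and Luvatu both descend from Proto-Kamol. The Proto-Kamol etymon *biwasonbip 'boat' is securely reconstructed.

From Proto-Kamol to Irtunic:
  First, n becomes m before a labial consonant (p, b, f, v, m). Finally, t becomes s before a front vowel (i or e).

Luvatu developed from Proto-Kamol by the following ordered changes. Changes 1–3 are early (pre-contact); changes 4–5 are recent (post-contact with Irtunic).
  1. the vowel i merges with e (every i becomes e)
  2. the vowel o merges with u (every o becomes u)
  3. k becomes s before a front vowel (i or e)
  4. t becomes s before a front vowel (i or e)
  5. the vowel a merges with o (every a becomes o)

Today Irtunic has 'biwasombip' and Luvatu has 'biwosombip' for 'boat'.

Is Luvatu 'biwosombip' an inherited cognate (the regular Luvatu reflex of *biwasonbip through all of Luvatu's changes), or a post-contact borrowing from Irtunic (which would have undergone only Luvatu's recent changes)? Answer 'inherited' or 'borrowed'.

If inherited, *biwasonbip would pass through all of Luvatu's changes:
Luvatu: start from *biwasonbip.
  rule 1 (vowel merger): biwasonbip → bewasonbep
  rule 2 (vowel merger): bewasonbep → bewasunbep
  rule 3: no change — bewasunbep
  rule 4: no change — bewasunbep
  rule 5 (vowel merger): bewasunbep → bewosunbep
  ⇒ Luvatu bewosunbep
If borrowed from Irtunic 'biwasombip' after the early changes, it would undergo only the recent ones:
  rule 4 (palatalisation): no change (biwasombip)
  rule 5 (vowel merger): biwasombip → biwosombip
  ⇒ as a loan: biwosombip
Luvatu 'biwosombip' matches the loan outcome 'biwosombip', not the inherited 'bewosunbep' — it skipped the early Luvatu changes, so it was borrowed from Irtunic.

borrowed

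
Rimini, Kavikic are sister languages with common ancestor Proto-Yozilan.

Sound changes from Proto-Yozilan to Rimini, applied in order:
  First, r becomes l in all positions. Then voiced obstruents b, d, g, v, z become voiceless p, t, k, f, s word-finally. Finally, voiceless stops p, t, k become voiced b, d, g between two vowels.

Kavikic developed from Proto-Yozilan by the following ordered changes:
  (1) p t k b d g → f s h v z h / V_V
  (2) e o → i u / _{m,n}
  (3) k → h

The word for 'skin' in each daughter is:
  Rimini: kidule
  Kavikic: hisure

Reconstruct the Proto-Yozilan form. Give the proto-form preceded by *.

Position 1: Rimini has k, Kavikic has h. Taking the neighbouring segments as reconstructed: Rimini k can only go back to *k; Kavikic h could go back to *k or *h — the one source consistent with every daughter is *k.
Position 3: Rimini has d, Kavikic has s. Taking the neighbouring segments as reconstructed: Rimini d could go back to *t or *d; Kavikic s could go back to *t or *s — the one source consistent with every daughter is *t.
This points to *kiture. Verify forward in each daughter:
Rimini: *kiture > kitule > kidule  (by unconditioned shift, intervocalic voicing)
Kavikic: *kiture > kisure > hisure  (by intervocalic lenition, unconditioned shift)
No other proto-form is consistent with every reflex, so the reconstruction is *kiture.

*kiture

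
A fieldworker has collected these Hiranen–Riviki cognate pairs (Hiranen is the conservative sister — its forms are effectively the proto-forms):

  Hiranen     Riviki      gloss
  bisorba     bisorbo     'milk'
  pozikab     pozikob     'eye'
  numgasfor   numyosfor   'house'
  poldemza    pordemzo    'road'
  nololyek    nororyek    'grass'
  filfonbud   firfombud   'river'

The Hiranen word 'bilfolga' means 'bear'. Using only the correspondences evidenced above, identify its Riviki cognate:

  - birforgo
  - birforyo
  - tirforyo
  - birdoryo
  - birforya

birforyo

filfonbud ~ firfombud — Hiranen l corresponds to Riviki r after a vowel, before a labial obstruent.
poldemza ~ pordemzo, nololyek ~ nororyek — Hiranen l corresponds to Riviki r after a vowel, before a consonant other than r, m, n, p, b, f, v.
numgasfor ~ numyosfor — Hiranen g corresponds to Riviki y after a consonant, before a back vowel.
bisorba ~ bisorbo, poldemza ~ pordemzo — Hiranen a corresponds to Riviki o word-finally.
Applying these to Hiranen 'bilfolga':
  bilfolga → birfolga   (l→r after a vowel, before a labial obstruent)
  birfolga → birforga   (l→r after a vowel, before a consonant other than r, m, n, p, b, f, v)
  birforga → birforya   (g→y after a consonant, before a back vowel)
  birforya → birforyo   (a→o word-finally)
So the Riviki cognate is 'birforyo'.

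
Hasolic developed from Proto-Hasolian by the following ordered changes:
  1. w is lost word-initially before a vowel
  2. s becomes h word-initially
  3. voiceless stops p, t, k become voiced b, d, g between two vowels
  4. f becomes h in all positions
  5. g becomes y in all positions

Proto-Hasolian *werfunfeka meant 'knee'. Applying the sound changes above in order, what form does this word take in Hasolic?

erhunheya

Hasolic: start from *werfunfeka.
  rule 1 (glide loss): werfunfeka → erfunfeka
  rule 2: no change — erfunfeka
  rule 3 (intervocalic voicing): erfunfeka → erfunfega
  rule 4 (unconditioned shift): erfunfega → erhunhega
  rule 5 (unconditioned shift): erhunhega → erhunheya
  ⇒ Hasolic erhunheya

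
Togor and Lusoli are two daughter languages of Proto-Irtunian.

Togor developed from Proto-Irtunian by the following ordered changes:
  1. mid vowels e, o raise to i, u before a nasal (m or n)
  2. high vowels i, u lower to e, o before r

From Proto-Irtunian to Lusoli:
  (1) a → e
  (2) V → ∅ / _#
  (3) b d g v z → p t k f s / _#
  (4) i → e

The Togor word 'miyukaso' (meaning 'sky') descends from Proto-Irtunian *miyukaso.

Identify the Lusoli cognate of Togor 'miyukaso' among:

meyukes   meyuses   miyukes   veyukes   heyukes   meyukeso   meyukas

meyukes

Lusoli: *miyukaso
  miyukaso → miyukeso   [vowel merger]
  miyukeso → miyukes   [apocope]
  miyukes (rule 3 does not apply)
  miyukes → meyukes   [vowel merger]
  giving Lusoli meyukes.
The other candidates each miss or misapply at least one Lusoli change.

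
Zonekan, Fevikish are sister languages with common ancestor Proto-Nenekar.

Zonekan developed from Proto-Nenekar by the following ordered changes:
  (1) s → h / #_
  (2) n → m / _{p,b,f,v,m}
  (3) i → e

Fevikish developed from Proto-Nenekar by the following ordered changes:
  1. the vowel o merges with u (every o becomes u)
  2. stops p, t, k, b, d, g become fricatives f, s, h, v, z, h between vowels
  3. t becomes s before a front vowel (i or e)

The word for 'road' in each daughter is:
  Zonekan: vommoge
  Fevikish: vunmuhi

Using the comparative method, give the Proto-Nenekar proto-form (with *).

Position 3: Zonekan has m, Fevikish has n. Fevikish preserves n here (none of its changes turn any other segment into n), so the proto-segment is *n.
Position 7: Zonekan has e, Fevikish has i. Fevikish preserves i here (none of its changes turn any other segment into i), so the proto-segment is *i.
This points to *vonmogi. Verify forward in each daughter:
Zonekan: start from *vonmogi.
  rule 1: no change — vonmogi
  rule 2 (nasal place assimilation): vonmogi → vommogi
  rule 3 (vowel merger): vommogi → vommoge
  ⇒ Zonekan vommoge
Fevikish: *vonmogi > vunmugi > vunmuhi  (by vowel merger, intervocalic lenition)
Only *vonmogi yields all of Zonekan vommoge, Fevikish vunmuhi.

*vonmogi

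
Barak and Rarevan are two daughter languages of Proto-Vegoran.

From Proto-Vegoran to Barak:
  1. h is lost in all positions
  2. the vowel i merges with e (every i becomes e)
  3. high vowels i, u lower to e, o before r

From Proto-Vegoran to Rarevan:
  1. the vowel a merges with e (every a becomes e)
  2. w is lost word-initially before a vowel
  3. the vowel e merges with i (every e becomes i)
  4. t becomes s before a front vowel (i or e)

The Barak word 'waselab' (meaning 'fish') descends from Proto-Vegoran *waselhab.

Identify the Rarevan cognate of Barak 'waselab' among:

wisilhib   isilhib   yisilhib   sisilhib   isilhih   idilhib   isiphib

isilhib

Rarevan: *waselhab
  waselhab → weselheb   [vowel merger]
  weselheb → eselheb   [glide loss]
  eselheb → isilhib   [vowel merger]
  isilhib (rule 4 does not apply)
  giving Rarevan isilhib.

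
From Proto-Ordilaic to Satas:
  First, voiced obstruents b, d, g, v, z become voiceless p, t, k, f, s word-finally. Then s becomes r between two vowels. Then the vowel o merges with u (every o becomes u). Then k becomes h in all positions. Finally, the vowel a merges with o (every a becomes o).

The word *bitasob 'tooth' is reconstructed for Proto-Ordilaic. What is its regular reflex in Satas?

Satas: *bitasob
  bitasob → bitasop   [final devoicing]
  bitasop → bitarop   [rhotacism]
  bitarop → bitarup   [vowel merger]
  bitarup (rule 4 does not apply)
  bitarup → bitorup   [vowel merger]
  giving Satas bitorup.

bitorup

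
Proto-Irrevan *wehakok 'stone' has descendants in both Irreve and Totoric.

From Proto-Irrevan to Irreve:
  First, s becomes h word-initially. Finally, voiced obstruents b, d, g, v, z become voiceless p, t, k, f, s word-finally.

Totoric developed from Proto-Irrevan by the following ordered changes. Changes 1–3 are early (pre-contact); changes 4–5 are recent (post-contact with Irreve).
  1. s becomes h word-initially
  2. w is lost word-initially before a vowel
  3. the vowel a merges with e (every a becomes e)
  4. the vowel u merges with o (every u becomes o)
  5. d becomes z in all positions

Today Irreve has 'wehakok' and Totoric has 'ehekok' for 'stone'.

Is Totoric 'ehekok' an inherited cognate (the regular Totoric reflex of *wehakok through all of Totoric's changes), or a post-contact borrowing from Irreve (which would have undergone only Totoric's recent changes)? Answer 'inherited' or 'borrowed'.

If inherited, *wehakok would pass through all of Totoric's changes:
Totoric: *wehakok > ehakok > ehekok  (by glide loss, vowel merger)
If borrowed from Irreve 'wehakok' after the early changes, it would undergo only the recent ones:
  rule 4 (vowel merger): no change (wehakok)
  rule 5 (unconditioned shift): no change (wehakok)
  ⇒ as a loan: wehakok
Totoric 'ehekok' matches the inherited outcome exactly, so it is an inherited cognate, not a loan.

inherited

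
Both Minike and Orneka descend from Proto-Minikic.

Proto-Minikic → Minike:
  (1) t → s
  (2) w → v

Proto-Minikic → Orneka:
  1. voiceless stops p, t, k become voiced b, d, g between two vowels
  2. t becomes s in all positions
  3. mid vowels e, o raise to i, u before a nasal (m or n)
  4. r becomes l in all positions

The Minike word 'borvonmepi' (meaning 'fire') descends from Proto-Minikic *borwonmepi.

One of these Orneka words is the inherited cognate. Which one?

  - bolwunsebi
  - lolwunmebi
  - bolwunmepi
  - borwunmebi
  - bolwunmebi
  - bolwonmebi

bolwunmebi

Orneka: *borwonmepi
  borwonmepi → borwonmebi   [intervocalic voicing]
  borwonmebi (rule 2 does not apply)
  borwonmebi → borwunmebi   [pre-nasal raising]
  borwunmebi → bolwunmebi   [unconditioned shift]
  giving Orneka bolwunmebi.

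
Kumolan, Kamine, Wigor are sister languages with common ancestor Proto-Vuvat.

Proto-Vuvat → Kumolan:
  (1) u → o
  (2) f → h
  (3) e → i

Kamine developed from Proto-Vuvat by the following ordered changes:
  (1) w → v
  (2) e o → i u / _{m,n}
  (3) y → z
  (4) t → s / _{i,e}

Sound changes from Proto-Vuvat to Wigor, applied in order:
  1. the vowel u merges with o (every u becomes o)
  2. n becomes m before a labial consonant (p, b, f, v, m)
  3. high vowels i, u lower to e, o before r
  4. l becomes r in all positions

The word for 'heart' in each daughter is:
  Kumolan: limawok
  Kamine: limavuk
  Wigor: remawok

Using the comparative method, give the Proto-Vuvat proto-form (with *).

Position 2: Kumolan has i, Kamine has i, Wigor has e. Taking the neighbouring segments as reconstructed: Kumolan i could go back to *e or *i; Kamine i could go back to *e or *i; Wigor e can only go back to *e — the one source consistent with every daughter is *e.
Position 5: Kumolan has w, Kamine has v, Wigor has w. Kumolan preserves w here (none of its changes turn any other segment into w), so the proto-segment is *w.
Position 6: Kumolan has o, Kamine has u, Wigor has o. Taking the neighbouring segments as reconstructed: Kumolan o could go back to *o or *u; Kamine u can only go back to *u; Wigor o could go back to *o or *u — the one source consistent with every daughter is *u.
Verify the candidate proto-form against each daughter:
Kumolan: *lemawuk
  lemawuk → lemawok   [vowel merger]
  lemawok (rule 2 does not apply)
  lemawok → limawok   [vowel merger]
  giving Kumolan limawok.
Kamine: *lemawuk
  lemawuk → lemavuk   [unconditioned shift]
  lemavuk → limavuk   [pre-nasal raising]
  limavuk (rule 3 does not apply)
  limavuk (rule 4 does not apply)
  giving Kamine limavuk.
Wigor: start from *lemawuk.
  rule 1 (vowel merger): lemawuk → lemawok
  rule 2: no change — lemawok
  rule 3: no change — lemawok
  rule 4 (unconditioned shift): lemawok → remawok
  ⇒ Wigor remawok
No other proto-form is consistent with every reflex, so the reconstruction is *lemawuk.

*lemawuk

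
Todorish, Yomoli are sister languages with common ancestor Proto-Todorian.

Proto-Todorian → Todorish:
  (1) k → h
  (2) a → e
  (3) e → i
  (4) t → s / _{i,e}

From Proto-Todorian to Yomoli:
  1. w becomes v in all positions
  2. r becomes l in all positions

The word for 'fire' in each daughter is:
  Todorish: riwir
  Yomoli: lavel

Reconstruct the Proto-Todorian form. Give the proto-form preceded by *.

*rawer

Position 5: Todorish has r, Yomoli has l. Todorish preserves r here (none of its changes turn any other segment into r), so the proto-segment is *r.
Position 3: Todorish has w, Yomoli has v. Todorish preserves w here (none of its changes turn any other segment into w), so the proto-segment is *w.
Verify the candidate proto-form against each daughter:
Todorish: *rawer > rewer > riwir  (by vowel merger, vowel merger)
Yomoli: *rawer
  rawer → raver   [unconditioned shift]
  raver → lavel   [unconditioned shift]
  giving Yomoli lavel.
No other proto-form is consistent with every reflex, so the reconstruction is *rawer.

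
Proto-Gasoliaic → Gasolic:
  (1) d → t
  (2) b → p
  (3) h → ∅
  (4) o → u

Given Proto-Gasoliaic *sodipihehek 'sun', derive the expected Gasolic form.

Gasolic: *sodipihehek
  sodipihehek → sotipihehek   [unconditioned shift]
  sotipihehek (rule 2 does not apply)
  sotipihehek → sotipieek   [h-loss]
  sotipieek → sutipieek   [vowel merger]
  giving Gasolic sutipieek.

sutipieek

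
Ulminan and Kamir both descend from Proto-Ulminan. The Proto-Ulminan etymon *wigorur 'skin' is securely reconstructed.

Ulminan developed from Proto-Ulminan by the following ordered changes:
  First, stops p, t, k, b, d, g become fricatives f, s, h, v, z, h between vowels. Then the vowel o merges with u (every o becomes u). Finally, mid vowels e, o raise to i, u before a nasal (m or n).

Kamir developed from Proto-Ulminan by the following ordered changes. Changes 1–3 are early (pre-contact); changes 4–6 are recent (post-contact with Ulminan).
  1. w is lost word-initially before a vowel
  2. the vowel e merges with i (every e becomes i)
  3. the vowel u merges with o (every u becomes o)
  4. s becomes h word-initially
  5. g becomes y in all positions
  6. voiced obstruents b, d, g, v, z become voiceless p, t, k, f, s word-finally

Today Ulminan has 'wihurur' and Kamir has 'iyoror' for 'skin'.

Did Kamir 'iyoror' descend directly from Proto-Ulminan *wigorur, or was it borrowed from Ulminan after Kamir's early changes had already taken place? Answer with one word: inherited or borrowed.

inherited

If inherited, *wigorur would pass through all of Kamir's changes:
Kamir: *wigorur
  wigorur → igorur   [glide loss]
  igorur (rule 2 does not apply)
  igorur → igoror   [vowel merger]
  igoror (rule 4 does not apply)
  igoror → iyoror   [unconditioned shift]
  iyoror (rule 6 does not apply)
  giving Kamir iyoror.
If borrowed from Ulminan 'wihurur' after the early changes, it would undergo only the recent ones:
  rule 4 (debuccalisation): no change (wihurur)
  rule 5 (unconditioned shift): no change (wihurur)
  rule 6 (final devoicing): no change (wihurur)
  ⇒ as a loan: wihurur
Kamir 'iyoror' matches the inherited outcome exactly, so it is an inherited cognate, not a loan.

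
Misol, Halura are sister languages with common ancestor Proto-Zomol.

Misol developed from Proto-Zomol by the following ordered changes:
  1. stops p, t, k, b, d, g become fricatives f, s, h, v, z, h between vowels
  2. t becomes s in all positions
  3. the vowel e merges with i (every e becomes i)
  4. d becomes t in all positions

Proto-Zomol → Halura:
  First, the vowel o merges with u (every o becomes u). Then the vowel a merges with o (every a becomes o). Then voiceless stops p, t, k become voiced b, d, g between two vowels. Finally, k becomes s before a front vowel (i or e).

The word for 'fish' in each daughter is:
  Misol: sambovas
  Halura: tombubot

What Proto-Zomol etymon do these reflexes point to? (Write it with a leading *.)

*tambobat

Position 1: Misol has s, Halura has t. Halura preserves t here (none of its changes turn any other segment into t), so the proto-segment is *t.
Position 2: Misol has a, Halura has o. Misol preserves a here (none of its changes turn any other segment into a), so the proto-segment is *a.
Continuing position by position gives *tambobat; check it forward:
Misol: *tambobat > tambovat > sambovas  (by intervocalic lenition, unconditioned shift)
Halura: start from *tambobat.
  rule 1 (vowel merger): tambobat → tambubat
  rule 2 (vowel merger): tambubat → tombubot
  rule 3: no change — tombubot
  rule 4: no change — tombubot
  ⇒ Halura tombubot
Only *tambobat yields all of Misol sambovas, Halura tombubot.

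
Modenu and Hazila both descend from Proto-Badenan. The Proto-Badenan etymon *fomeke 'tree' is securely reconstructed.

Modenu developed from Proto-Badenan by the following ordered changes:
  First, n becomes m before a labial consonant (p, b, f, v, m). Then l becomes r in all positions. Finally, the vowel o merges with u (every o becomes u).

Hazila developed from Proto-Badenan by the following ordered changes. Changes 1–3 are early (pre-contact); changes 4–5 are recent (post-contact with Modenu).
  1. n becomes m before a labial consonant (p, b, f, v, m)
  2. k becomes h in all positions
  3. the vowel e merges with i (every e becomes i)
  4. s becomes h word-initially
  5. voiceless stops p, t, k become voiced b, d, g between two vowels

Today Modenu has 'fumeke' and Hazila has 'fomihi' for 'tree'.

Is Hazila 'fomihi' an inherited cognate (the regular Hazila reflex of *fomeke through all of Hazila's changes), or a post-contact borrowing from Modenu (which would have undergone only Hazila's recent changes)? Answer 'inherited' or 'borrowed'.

inherited

If inherited, *fomeke would pass through all of Hazila's changes:
Hazila: start from *fomeke.
  rule 1: no change — fomeke
  rule 2 (unconditioned shift): fomeke → fomehe
  rule 3 (vowel merger): fomehe → fomihi
  rule 4: no change — fomihi
  rule 5: no change — fomihi
  ⇒ Hazila fomihi
If borrowed from Modenu 'fumeke' after the early changes, it would undergo only the recent ones:
  rule 4 (debuccalisation): no change (fumeke)
  rule 5 (intervocalic voicing): fumeke → fumege
  ⇒ as a loan: fumege
Hazila 'fomihi' matches the inherited outcome exactly, so it is an inherited cognate, not a loan.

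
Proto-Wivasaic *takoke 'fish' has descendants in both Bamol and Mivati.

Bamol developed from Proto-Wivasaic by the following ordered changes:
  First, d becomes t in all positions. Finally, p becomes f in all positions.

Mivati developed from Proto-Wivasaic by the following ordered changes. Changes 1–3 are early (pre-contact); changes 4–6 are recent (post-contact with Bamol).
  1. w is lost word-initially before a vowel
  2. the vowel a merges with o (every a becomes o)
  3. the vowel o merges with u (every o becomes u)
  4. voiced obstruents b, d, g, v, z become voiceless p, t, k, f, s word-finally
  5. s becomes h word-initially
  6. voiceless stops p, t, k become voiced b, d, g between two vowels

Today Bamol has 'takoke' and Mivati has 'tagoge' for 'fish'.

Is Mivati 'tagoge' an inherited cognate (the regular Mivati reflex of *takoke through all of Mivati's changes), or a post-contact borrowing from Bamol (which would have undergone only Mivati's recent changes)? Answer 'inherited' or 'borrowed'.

borrowed

If inherited, *takoke would pass through all of Mivati's changes:
Mivati: *takoke
  takoke (rule 1 does not apply)
  takoke → tokoke   [vowel merger]
  tokoke → tukuke   [vowel merger]
  tukuke (rule 4 does not apply)
  tukuke (rule 5 does not apply)
  tukuke → tuguge   [intervocalic voicing]
  giving Mivati tuguge.
If borrowed from Bamol 'takoke' after the early changes, it would undergo only the recent ones:
  rule 4 (final devoicing): no change (takoke)
  rule 5 (debuccalisation): no change (takoke)
  rule 6 (intervocalic voicing): takoke → tagoge
  ⇒ as a loan: tagoge
Mivati 'tagoge' matches the loan outcome 'tagoge', not the inherited 'tuguge' — it skipped the early Mivati changes, so it was borrowed from Bamol.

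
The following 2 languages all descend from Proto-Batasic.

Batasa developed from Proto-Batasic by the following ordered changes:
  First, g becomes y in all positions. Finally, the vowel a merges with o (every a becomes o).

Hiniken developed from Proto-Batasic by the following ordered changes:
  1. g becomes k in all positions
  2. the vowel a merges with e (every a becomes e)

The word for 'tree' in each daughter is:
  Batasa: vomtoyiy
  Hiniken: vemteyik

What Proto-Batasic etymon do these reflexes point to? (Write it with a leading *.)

*vamtayig

Position 5: Batasa has o, Hiniken has e. Taking the neighbouring segments as reconstructed: Batasa o could go back to *a or *o; Hiniken e could go back to *a or *e — the one source consistent with every daughter is *a.
Position 2: Batasa has o, Hiniken has e. Taking the neighbouring segments as reconstructed: Batasa o could go back to *a or *o; Hiniken e could go back to *a or *e — the one source consistent with every daughter is *a.
Position 8: Batasa has y, Hiniken has k. Taking the neighbouring segments as reconstructed: Batasa y could go back to *g or *y; Hiniken k could go back to *k or *g — the one source consistent with every daughter is *g.
Verify the candidate proto-form against each daughter:
Batasa: start from *vamtayig.
  rule 1 (unconditioned shift): vamtayig → vamtayiy
  rule 2 (vowel merger): vamtayiy → vomtoyiy
  ⇒ Batasa vomtoyiy
Hiniken: *vamtayig
  vamtayig → vamtayik   [unconditioned shift]
  vamtayik → vemteyik   [vowel merger]
  giving Hiniken vemteyik.
No other proto-form is consistent with every reflex, so the reconstruction is *vamtayig.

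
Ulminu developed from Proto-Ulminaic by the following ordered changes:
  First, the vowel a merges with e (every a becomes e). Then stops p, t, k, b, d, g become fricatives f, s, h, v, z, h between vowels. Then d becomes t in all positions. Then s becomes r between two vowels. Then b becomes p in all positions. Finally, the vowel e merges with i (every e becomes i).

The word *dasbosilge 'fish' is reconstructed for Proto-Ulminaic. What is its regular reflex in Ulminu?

Ulminu: *dasbosilge
  dasbosilge → desbosilge   [vowel merger]
  desbosilge (rule 2 does not apply)
  desbosilge → tesbosilge   [unconditioned shift]
  tesbosilge → tesborilge   [rhotacism]
  tesborilge → tesporilge   [unconditioned shift]
  tesporilge → tisporilgi   [vowel merger]
  giving Ulminu tisporilgi.

tisporilgi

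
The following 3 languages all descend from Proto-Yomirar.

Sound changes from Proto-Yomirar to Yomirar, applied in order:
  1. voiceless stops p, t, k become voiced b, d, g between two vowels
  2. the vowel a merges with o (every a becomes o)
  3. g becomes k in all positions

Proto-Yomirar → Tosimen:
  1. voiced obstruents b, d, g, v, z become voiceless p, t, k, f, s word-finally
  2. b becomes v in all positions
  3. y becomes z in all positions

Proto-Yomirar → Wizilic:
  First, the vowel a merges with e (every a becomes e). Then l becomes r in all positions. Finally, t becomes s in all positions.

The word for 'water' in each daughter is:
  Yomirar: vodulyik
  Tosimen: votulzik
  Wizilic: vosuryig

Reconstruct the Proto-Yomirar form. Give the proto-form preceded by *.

Position 6: Yomirar has y, Tosimen has z, Wizilic has y. Yomirar preserves y here (none of its changes turn any other segment into y), so the proto-segment is *y.
Position 5: Yomirar has l, Tosimen has l, Wizilic has r. Yomirar preserves l here (none of its changes turn any other segment into l), so the proto-segment is *l.
Position 8: Yomirar has k, Tosimen has k, Wizilic has g. Wizilic preserves g here (none of its changes turn any other segment into g), so the proto-segment is *g.
Verify the candidate proto-form against each daughter:
Yomirar: *votulyig > vodulyig > vodulyik  (by intervocalic voicing, unconditioned shift)
Tosimen: *votulyig
  votulyig → votulyik   [final devoicing]
  votulyik (rule 2 does not apply)
  votulyik → votulzik   [unconditioned shift]
  giving Tosimen votulzik.
Wizilic: start from *votulyig.
  rule 1: no change — votulyig
  rule 2 (unconditioned shift): votulyig → voturyig
  rule 3 (unconditioned shift): voturyig → vosuryig
  ⇒ Wizilic vosuryig
*votulyig is the unique common source.

*votulyig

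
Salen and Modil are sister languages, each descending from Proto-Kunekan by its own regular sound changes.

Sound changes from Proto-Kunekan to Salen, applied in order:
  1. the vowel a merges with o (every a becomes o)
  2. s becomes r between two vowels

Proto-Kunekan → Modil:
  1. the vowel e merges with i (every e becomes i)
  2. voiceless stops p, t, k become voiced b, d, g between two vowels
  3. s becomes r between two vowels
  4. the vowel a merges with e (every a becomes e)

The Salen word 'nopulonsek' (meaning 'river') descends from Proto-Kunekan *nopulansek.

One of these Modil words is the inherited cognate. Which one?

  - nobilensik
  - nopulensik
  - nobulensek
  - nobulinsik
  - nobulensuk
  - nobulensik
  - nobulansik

Modil: *nopulansek > nopulansik > nobulansik > nobulensik  (by vowel merger, intervocalic voicing, vowel merger)
Only 'nobulensik' matches the regular Modil development of *nopulansek.

nobulensik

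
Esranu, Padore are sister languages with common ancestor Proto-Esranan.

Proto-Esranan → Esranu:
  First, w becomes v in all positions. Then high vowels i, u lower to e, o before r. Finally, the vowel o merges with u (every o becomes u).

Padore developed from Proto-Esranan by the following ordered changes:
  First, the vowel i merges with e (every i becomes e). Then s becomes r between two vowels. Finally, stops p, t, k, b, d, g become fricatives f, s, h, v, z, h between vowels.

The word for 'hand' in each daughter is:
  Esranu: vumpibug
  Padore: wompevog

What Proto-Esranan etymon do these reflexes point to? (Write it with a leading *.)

Position 6: Esranu has b, Padore has v. Esranu preserves b here (none of its changes turn any other segment into b), so the proto-segment is *b.
Position 2: Esranu has u, Padore has o. Padore preserves o here (none of its changes turn any other segment into o), so the proto-segment is *o.
Verify the candidate proto-form against each daughter:
Esranu: *wompibog > vompibog > vumpibug  (by unconditioned shift, vowel merger)
Padore: *wompibog
  wompibog → wompebog   [vowel merger]
  wompebog (rule 2 does not apply)
  wompebog → wompevog   [intervocalic lenition]
  giving Padore wompevog.
No other proto-form is consistent with every reflex, so the reconstruction is *wompibog.

*wompibog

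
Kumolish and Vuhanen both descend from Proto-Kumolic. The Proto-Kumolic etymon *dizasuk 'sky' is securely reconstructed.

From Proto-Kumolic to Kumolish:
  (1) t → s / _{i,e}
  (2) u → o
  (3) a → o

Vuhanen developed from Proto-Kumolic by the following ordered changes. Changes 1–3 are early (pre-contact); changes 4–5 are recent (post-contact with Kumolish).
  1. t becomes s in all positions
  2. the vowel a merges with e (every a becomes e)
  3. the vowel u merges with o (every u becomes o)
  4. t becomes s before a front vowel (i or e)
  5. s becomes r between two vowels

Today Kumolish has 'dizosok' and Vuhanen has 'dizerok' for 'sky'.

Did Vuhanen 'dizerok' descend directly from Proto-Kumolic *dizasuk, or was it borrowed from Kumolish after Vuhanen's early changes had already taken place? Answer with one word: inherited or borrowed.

If inherited, *dizasuk would pass through all of Vuhanen's changes:
Vuhanen: *dizasuk
  dizasuk (rule 1 does not apply)
  dizasuk → dizesuk   [vowel merger]
  dizesuk → dizesok   [vowel merger]
  dizesok (rule 4 does not apply)
  dizesok → dizerok   [rhotacism]
  giving Vuhanen dizerok.
If borrowed from Kumolish 'dizosok' after the early changes, it would undergo only the recent ones:
  rule 4 (palatalisation): no change (dizosok)
  rule 5 (rhotacism): dizosok → dizorok
  ⇒ as a loan: dizorok
Vuhanen 'dizerok' matches the inherited outcome exactly, so it is an inherited cognate, not a loan.

inherited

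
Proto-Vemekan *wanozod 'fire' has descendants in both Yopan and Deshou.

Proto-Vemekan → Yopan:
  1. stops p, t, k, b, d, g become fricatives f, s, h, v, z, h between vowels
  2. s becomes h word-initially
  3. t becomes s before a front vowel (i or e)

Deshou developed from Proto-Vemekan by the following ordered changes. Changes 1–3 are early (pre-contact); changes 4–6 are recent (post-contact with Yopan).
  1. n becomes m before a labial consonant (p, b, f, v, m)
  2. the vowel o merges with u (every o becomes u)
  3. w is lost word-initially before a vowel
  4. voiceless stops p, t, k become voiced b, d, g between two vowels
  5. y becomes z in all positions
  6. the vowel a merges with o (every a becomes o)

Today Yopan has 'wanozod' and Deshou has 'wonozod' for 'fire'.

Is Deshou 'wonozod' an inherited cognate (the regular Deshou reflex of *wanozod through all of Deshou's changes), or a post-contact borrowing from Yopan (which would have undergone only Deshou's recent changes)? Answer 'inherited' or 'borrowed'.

borrowed

If inherited, *wanozod would pass through all of Deshou's changes:
Deshou: start from *wanozod.
  rule 1: no change — wanozod
  rule 2 (vowel merger): wanozod → wanuzud
  rule 3 (glide loss): wanuzud → anuzud
  rule 4: no change — anuzud
  rule 5: no change — anuzud
  rule 6 (vowel merger): anuzud → onuzud
  ⇒ Deshou onuzud
If borrowed from Yopan 'wanozod' after the early changes, it would undergo only the recent ones:
  rule 4 (intervocalic voicing): no change (wanozod)
  rule 5 (unconditioned shift): no change (wanozod)
  rule 6 (vowel merger): wanozod → wonozod
  ⇒ as a loan: wonozod
Deshou 'wonozod' matches the loan outcome 'wonozod', not the inherited 'onuzud' — it skipped the early Deshou changes, so it was borrowed from Yopan.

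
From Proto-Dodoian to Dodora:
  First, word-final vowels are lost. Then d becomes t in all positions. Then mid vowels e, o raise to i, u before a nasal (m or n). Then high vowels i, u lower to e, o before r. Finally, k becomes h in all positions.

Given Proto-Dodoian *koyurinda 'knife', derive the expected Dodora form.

hoyorint

Dodora: *koyurinda
  koyurinda → koyurind   [apocope]
  koyurind → koyurint   [unconditioned shift]
  koyurint (rule 3 does not apply)
  koyurint → koyorint   [pre-rhotic lowering]
  koyorint → hoyorint   [unconditioned shift]
  giving Dodora hoyorint.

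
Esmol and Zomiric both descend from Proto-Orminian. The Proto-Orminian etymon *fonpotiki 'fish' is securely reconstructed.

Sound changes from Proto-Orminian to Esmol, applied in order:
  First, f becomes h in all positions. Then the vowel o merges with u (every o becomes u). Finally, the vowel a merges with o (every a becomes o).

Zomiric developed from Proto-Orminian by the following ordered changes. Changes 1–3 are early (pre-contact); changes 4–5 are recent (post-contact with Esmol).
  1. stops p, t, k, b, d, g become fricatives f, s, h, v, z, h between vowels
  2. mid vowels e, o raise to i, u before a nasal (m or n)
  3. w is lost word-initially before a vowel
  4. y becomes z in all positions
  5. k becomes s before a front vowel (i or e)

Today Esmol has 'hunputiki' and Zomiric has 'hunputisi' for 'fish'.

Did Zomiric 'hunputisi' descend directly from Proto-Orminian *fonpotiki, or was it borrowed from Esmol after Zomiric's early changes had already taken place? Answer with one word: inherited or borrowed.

If inherited, *fonpotiki would pass through all of Zomiric's changes:
Zomiric: *fonpotiki
  fonpotiki → fonposihi   [intervocalic lenition]
  fonposihi → funposihi   [pre-nasal raising]
  funposihi (rule 3 does not apply)
  funposihi (rule 4 does not apply)
  funposihi (rule 5 does not apply)
  giving Zomiric funposihi.
If borrowed from Esmol 'hunputiki' after the early changes, it would undergo only the recent ones:
  rule 4 (unconditioned shift): no change (hunputiki)
  rule 5 (palatalisation): hunputiki → hunputisi
  ⇒ as a loan: hunputisi
Zomiric 'hunputisi' matches the loan outcome 'hunputisi', not the inherited 'funposihi' — it skipped the early Zomiric changes, so it was borrowed from Esmol.

borrowed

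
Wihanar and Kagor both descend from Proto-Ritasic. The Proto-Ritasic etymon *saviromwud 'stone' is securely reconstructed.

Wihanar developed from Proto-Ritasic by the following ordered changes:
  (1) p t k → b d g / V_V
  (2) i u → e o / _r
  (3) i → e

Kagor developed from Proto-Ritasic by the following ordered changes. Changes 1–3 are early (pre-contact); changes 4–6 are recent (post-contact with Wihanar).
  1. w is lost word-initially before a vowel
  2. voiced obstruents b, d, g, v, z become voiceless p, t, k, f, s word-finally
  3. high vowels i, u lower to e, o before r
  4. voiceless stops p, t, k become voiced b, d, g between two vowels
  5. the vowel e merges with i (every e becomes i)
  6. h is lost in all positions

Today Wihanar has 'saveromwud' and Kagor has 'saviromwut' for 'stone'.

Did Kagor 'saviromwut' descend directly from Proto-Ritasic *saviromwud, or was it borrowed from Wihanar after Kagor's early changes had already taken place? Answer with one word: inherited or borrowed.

If inherited, *saviromwud would pass through all of Kagor's changes:
Kagor: start from *saviromwud.
  rule 1: no change — saviromwud
  rule 2 (final devoicing): saviromwud → saviromwut
  rule 3 (pre-rhotic lowering): saviromwut → saveromwut
  rule 4: no change — saveromwut
  rule 5 (vowel merger): saveromwut → saviromwut
  rule 6: no change — saviromwut
  ⇒ Kagor saviromwut
If borrowed from Wihanar 'saveromwud' after the early changes, it would undergo only the recent ones:
  rule 4 (intervocalic voicing): no change (saveromwud)
  rule 5 (vowel merger): saveromwud → saviromwud
  rule 6 (h-loss): no change (saviromwud)
  ⇒ as a loan: saviromwud
Kagor 'saviromwut' matches the inherited outcome exactly, so it is an inherited cognate, not a loan.

inherited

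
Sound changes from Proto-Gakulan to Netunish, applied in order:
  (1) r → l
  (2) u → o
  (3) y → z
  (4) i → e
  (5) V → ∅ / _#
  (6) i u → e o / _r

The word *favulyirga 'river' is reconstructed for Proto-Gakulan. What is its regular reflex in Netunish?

favolzelg

Netunish: *favulyirga > favulyilga > favolyilga > favolzilga > favolzelga > favolzelg  (by unconditioned shift, vowel merger, unconditioned shift, vowel merger, apocope)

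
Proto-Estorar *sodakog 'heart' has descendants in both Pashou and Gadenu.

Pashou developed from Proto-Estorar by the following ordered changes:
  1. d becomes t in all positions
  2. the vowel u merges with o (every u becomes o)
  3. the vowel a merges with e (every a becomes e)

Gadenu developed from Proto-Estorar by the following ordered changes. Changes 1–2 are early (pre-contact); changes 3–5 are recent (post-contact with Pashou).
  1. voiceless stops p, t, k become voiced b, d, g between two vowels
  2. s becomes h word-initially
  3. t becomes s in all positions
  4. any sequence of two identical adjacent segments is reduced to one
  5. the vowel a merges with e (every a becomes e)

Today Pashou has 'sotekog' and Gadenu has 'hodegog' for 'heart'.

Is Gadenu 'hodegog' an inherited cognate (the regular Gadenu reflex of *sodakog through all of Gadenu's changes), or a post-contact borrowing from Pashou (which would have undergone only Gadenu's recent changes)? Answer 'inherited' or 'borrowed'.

inherited

If inherited, *sodakog would pass through all of Gadenu's changes:
Gadenu: *sodakog > sodagog > hodagog > hodegog  (by intervocalic voicing, debuccalisation, vowel merger)
If borrowed from Pashou 'sotekog' after the early changes, it would undergo only the recent ones:
  rule 3 (unconditioned shift): sotekog → sosekog
  rule 4 (degemination): no change (sosekog)
  rule 5 (vowel merger): no change (sosekog)
  ⇒ as a loan: sosekog
Gadenu 'hodegog' matches the inherited outcome exactly, so it is an inherited cognate, not a loan.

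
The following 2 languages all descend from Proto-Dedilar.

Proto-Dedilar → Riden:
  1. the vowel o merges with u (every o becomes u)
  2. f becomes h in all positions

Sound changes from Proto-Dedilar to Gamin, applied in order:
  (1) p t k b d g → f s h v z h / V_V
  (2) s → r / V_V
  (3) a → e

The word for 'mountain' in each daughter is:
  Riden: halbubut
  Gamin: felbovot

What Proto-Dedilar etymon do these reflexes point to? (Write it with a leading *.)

Position 1: Riden has h, Gamin has f. Taking the neighbouring segments as reconstructed: Riden h could go back to *f or *h; Gamin f can only go back to *f — the one source consistent with every daughter is *f.
Position 2: Riden has a, Gamin has e. Riden preserves a here (none of its changes turn any other segment into a), so the proto-segment is *a.
Continuing position by position gives *falbobot; check it forward:
Riden: *falbobot
  falbobot → falbubut   [vowel merger]
  falbubut → halbubut   [unconditioned shift]
  giving Riden halbubut.
Gamin: start from *falbobot.
  rule 1 (intervocalic lenition): falbobot → falbovot
  rule 2: no change — falbovot
  rule 3 (vowel merger): falbovot → felbovot
  ⇒ Gamin felbovot
Only *falbobot yields all of Riden halbubut, Gamin felbovot.

*falbobot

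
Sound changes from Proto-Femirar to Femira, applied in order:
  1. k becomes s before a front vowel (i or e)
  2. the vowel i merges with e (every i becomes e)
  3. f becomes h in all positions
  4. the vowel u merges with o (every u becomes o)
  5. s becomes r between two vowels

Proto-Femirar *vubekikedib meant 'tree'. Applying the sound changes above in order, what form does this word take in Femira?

vobereredeb

Femira: *vubekikedib > vubesisedib > vubesesedeb > vobesesedeb > vobereredeb  (by palatalisation, vowel merger, vowel merger, rhotacism)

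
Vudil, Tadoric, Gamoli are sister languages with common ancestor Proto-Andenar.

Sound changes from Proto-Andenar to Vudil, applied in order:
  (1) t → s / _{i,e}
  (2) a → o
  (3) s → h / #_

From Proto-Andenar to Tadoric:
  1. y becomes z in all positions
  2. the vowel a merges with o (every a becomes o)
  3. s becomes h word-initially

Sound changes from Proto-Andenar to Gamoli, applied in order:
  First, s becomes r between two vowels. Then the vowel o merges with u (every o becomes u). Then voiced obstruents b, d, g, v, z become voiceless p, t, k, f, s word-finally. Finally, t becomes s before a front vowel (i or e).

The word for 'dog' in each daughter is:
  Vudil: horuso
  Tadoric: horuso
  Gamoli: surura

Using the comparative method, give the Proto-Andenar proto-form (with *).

Position 6: Vudil has o, Tadoric has o, Gamoli has a. Gamoli preserves a here (none of its changes turn any other segment into a), so the proto-segment is *a.
Position 5: Vudil has s, Tadoric has s, Gamoli has r. Tadoric preserves s here (none of its changes turn any other segment into s), so the proto-segment is *s.
Position 1: Vudil has h, Tadoric has h, Gamoli has s. Taking the neighbouring segments as reconstructed: Vudil h could go back to *s or *h; Tadoric h could go back to *s or *h; Gamoli s can only go back to *s — the one source consistent with every daughter is *s.
Verify the candidate proto-form against each daughter:
Vudil: *sorusa
  sorusa (rule 1 does not apply)
  sorusa → soruso   [vowel merger]
  soruso → horuso   [debuccalisation]
  giving Vudil horuso.
Tadoric: start from *sorusa.
  rule 1: no change — sorusa
  rule 2 (vowel merger): sorusa → soruso
  rule 3 (debuccalisation): soruso → horuso
  ⇒ Tadoric horuso
Gamoli: *sorusa
  sorusa → sorura   [rhotacism]
  sorura → surura   [vowel merger]
  surura (rule 3 does not apply)
  surura (rule 4 does not apply)
  giving Gamoli surura.
Only *sorusa yields all of Vudil horuso, Tadoric horuso, Gamoli surura.

*sorusa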